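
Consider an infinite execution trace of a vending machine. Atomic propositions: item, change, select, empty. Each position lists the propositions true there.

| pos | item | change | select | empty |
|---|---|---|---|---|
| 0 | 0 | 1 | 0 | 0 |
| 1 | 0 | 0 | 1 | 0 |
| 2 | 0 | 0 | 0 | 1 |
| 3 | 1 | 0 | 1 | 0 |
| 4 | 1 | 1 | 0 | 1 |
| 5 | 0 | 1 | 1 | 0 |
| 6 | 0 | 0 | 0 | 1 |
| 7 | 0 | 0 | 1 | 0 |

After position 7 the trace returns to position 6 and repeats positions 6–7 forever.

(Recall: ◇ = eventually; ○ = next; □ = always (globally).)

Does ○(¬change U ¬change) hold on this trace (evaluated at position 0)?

The position after 0 is 1; ¬change U ¬change is true there.

Satisfied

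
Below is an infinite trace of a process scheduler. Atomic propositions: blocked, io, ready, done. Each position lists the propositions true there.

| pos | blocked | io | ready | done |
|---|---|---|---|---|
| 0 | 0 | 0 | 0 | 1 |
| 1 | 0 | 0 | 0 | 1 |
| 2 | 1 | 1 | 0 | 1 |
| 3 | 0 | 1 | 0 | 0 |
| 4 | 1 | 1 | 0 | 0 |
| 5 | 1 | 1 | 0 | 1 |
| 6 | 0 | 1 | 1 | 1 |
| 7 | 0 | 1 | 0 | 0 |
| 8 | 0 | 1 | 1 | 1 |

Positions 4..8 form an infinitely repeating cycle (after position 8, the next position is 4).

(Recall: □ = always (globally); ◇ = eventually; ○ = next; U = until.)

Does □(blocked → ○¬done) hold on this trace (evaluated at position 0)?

Violated

blocked → ○¬done must hold at every position from 0 onward. It fails at position 4, so □(blocked → ○¬done) is false.
Positions where blocked holds: 2, 4, 5.
Check ○¬done at each: 2→ok, 4→fails, 5→fails.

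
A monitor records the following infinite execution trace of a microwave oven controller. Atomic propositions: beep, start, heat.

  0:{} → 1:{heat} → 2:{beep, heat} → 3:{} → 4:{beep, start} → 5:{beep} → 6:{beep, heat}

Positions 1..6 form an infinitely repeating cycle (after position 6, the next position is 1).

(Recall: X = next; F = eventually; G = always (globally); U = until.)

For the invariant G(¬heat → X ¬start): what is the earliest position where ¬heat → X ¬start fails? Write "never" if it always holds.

3

Check ¬heat → X ¬start at each position in order: 0 ✓, 1 ✓, 2 ✓.
At position 3 the labels are {} and the next position 4 has {beep, start}, so ¬heat → X ¬start is false there. This is the first violation.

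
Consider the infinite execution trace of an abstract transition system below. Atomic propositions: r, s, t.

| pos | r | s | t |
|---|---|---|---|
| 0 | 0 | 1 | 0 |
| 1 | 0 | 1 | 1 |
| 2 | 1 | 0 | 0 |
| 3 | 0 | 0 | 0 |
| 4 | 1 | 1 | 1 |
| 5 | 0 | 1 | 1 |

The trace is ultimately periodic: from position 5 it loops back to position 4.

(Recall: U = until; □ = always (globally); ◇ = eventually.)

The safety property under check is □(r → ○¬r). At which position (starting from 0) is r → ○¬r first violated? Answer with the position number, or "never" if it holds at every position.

r → ○¬r holds at every position 0..5, and those are all the positions the trace ever visits, so the invariant □(r → ○¬r) is never violated.

never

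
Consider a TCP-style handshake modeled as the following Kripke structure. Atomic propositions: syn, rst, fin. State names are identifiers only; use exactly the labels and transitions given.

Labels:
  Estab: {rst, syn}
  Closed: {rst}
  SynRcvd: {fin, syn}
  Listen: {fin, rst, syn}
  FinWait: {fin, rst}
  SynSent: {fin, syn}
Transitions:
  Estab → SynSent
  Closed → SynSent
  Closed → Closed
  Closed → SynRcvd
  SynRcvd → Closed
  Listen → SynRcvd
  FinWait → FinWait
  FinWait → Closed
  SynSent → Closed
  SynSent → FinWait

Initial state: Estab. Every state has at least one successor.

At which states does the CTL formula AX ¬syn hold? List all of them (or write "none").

States satisfying ¬syn: {Closed, FinWait}.
States satisfying AX ¬syn: {SynRcvd, FinWait, SynSent}.

{SynRcvd, FinWait, SynSent}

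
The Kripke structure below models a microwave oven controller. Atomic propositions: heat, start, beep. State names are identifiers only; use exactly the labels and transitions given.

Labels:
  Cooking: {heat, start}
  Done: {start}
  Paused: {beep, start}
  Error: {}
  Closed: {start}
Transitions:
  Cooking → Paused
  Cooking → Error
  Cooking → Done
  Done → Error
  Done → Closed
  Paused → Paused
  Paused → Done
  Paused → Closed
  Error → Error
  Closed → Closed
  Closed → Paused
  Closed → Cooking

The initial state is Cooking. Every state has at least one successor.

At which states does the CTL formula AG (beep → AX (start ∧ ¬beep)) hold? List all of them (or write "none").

{Error}

States satisfying beep → AX (start ∧ ¬beep): {Cooking, Done, Error, Closed}.
States satisfying AG (beep → AX (start ∧ ¬beep)): {Error}.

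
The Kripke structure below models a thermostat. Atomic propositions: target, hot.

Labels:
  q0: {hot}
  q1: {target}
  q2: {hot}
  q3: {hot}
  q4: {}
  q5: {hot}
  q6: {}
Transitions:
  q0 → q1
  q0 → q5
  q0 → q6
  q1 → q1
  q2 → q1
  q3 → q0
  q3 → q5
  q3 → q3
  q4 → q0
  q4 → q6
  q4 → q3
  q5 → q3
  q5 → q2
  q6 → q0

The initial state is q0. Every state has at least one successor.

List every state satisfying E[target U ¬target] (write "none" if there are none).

{q0, q2, q3, q4, q5, q6}

States satisfying target: {q1}.
States satisfying ¬target: {q0, q2, q3, q4, q5, q6}.
States satisfying E[target U ¬target]: {q0, q2, q3, q4, q5, q6}.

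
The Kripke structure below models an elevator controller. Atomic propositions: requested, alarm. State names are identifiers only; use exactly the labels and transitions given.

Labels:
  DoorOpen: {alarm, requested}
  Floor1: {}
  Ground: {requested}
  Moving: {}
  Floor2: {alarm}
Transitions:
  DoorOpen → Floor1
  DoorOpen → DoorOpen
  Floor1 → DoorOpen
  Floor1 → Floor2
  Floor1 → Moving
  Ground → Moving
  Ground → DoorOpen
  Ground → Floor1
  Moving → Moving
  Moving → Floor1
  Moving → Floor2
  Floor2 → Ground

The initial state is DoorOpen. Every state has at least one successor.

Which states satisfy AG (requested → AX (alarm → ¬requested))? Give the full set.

States satisfying requested → AX (alarm → ¬requested): {Floor1, Moving, Floor2}.
States satisfying AG (requested → AX (alarm → ¬requested)): ∅.

none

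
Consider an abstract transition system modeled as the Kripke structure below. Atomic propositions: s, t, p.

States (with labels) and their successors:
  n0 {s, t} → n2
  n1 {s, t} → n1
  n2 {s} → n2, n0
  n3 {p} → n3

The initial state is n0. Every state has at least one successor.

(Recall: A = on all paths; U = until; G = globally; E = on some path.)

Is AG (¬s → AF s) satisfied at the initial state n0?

Satisfied

States satisfying ¬s → AF s: {n0, n1, n2}.
States satisfying AG (¬s → AF s): {n0, n1, n2}.
Every state reachable from n0 satisfies ¬s → AF s.
n0 ∈ Sat(AG (¬s → AF s)).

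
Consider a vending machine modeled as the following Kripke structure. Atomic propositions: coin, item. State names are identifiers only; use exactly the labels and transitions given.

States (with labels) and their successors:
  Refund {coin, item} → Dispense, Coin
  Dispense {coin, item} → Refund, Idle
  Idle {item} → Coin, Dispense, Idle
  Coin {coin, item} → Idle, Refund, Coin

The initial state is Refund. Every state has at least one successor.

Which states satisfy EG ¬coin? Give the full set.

States satisfying ¬coin: {Idle}.
States satisfying EG ¬coin: {Idle}.

{Idle}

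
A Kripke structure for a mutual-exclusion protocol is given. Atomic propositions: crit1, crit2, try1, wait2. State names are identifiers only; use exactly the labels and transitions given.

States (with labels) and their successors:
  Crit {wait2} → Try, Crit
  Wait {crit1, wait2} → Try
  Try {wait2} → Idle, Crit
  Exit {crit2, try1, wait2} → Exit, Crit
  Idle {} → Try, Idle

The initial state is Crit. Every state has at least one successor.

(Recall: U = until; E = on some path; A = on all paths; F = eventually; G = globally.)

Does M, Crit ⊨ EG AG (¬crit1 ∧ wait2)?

States satisfying AG (¬crit1 ∧ wait2): ∅.
States satisfying EG AG (¬crit1 ∧ wait2): ∅.
No suitable path/successor from Crit witnesses the formula.
Crit ∉ Sat(EG AG (¬crit1 ∧ wait2)).

Violated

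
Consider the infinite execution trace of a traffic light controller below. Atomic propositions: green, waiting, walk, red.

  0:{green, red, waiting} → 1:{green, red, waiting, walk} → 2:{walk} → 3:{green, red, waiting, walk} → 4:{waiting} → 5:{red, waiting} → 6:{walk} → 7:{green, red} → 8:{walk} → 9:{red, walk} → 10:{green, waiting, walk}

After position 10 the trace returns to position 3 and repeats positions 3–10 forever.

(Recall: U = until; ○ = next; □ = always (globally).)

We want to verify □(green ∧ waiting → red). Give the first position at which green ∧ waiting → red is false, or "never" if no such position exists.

Check green ∧ waiting → red at each position in order: 0 ✓, 1 ✓, 2 ✓, 3 ✓, 4 ✓, 5 ✓, 6 ✓, 7 ✓, 8 ✓, 9 ✓.
At position 10 the labels are {green, waiting, walk}, so green ∧ waiting → red is false there. This is the first violation.

10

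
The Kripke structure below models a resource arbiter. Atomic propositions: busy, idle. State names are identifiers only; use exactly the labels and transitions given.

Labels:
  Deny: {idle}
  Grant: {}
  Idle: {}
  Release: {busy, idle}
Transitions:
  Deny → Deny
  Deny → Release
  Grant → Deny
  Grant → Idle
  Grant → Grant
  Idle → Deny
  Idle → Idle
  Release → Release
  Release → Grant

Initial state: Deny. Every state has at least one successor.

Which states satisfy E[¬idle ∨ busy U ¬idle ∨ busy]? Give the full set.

{Grant, Idle, Release}

States satisfying ¬idle ∨ busy: {Grant, Idle, Release}.
States satisfying E[¬idle ∨ busy U ¬idle ∨ busy]: {Grant, Idle, Release}.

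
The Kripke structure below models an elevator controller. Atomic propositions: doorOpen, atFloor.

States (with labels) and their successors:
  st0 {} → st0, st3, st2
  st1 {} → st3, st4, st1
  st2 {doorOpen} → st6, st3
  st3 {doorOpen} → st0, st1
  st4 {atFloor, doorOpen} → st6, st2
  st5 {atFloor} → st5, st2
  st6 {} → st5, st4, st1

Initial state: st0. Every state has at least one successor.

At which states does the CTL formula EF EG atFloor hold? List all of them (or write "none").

States satisfying EG atFloor: {st5}.
States satisfying EF EG atFloor: {st0, st1, st2, st3, st4, st5, st6}.

{st0, st1, st2, st3, st4, st5, st6}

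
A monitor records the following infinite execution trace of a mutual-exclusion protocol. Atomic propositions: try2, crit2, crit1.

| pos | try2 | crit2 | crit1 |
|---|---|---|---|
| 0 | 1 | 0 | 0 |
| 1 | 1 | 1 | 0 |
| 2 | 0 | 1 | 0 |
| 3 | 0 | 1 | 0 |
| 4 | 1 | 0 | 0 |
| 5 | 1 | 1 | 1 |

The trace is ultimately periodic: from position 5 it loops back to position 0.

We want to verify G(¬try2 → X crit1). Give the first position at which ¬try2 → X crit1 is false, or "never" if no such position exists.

2

Check ¬try2 → X crit1 at each position in order: 0 ✓, 1 ✓.
At position 2 the labels are {crit2} and the next position 3 has {crit2}, so ¬try2 → X crit1 is false there. This is the first violation.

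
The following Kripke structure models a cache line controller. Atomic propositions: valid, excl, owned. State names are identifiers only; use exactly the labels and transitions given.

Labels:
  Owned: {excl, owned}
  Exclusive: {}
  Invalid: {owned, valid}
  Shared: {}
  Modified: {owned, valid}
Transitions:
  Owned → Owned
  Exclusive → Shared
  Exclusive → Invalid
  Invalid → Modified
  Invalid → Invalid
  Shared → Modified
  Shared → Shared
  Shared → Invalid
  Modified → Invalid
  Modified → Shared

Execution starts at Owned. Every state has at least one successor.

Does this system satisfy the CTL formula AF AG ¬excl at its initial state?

States satisfying AG ¬excl: {Exclusive, Invalid, Shared, Modified}.
States satisfying AF AG ¬excl: {Exclusive, Invalid, Shared, Modified}.
There is a path from Owned along which AG ¬excl never holds.
Owned ∉ Sat(AF AG ¬excl).

Does not hold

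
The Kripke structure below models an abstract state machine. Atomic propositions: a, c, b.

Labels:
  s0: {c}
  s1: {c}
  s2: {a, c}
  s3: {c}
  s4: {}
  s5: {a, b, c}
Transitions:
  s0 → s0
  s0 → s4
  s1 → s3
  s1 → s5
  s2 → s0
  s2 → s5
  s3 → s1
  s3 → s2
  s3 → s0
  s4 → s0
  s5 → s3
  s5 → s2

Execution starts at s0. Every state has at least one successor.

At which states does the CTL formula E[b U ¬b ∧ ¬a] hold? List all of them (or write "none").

States satisfying b: {s5}.
States satisfying ¬b ∧ ¬a: {s0, s1, s3, s4}.
States satisfying E[b U ¬b ∧ ¬a]: {s0, s1, s3, s4, s5}.

{s0, s1, s3, s4, s5}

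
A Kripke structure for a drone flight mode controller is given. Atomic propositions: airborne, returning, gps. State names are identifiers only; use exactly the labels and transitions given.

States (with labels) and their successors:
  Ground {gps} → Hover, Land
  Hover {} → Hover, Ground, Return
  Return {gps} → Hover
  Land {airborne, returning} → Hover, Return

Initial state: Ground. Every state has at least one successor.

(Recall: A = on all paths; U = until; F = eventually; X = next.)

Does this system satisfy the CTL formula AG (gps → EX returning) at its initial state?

States satisfying gps → EX returning: {Ground, Hover, Land}.
States satisfying AG (gps → EX returning): ∅.
Return is reachable from Ground and violates gps → EX returning, so AG fails at Ground.
Ground ∉ Sat(AG (gps → EX returning)).

Does not hold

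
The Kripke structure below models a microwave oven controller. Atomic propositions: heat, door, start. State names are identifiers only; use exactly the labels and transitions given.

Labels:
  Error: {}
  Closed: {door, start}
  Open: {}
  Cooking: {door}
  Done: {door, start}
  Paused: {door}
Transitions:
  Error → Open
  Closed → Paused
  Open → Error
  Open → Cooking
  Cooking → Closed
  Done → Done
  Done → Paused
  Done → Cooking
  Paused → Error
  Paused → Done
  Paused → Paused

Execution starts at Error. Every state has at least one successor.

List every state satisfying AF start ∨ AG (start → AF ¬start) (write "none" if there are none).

States satisfying start: {Closed, Done}.
States satisfying AF start: {Closed, Cooking, Done}.
States satisfying start → AF ¬start: {Error, Closed, Open, Cooking, Paused}.
States satisfying AG (start → AF ¬start): ∅.
States satisfying AF start ∨ AG (start → AF ¬start): {Closed, Cooking, Done}.

{Closed, Cooking, Done}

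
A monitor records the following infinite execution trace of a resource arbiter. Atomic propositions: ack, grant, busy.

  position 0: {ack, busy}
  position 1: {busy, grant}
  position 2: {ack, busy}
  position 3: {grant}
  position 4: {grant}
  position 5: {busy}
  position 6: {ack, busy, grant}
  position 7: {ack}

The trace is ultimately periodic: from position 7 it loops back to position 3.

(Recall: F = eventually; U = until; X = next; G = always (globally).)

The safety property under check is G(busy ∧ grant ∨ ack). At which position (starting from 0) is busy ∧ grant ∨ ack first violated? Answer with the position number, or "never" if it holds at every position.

Check busy ∧ grant ∨ ack at each position in order: 0 ✓, 1 ✓, 2 ✓.
At position 3 the labels are {grant}, so busy ∧ grant ∨ ack is false there. This is the first violation.

3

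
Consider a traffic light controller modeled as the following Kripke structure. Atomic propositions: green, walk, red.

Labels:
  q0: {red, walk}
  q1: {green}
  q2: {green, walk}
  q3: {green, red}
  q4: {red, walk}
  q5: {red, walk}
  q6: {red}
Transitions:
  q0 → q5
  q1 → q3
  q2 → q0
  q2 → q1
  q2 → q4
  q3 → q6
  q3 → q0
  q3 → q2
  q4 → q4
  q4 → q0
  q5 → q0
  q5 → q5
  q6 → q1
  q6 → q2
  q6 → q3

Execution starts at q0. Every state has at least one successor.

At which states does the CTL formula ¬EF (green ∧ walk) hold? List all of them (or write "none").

States satisfying green ∧ walk: {q2}.
States satisfying EF (green ∧ walk): {q1, q2, q3, q6}.
States satisfying ¬EF (green ∧ walk): {q0, q4, q5}.

{q0, q4, q5}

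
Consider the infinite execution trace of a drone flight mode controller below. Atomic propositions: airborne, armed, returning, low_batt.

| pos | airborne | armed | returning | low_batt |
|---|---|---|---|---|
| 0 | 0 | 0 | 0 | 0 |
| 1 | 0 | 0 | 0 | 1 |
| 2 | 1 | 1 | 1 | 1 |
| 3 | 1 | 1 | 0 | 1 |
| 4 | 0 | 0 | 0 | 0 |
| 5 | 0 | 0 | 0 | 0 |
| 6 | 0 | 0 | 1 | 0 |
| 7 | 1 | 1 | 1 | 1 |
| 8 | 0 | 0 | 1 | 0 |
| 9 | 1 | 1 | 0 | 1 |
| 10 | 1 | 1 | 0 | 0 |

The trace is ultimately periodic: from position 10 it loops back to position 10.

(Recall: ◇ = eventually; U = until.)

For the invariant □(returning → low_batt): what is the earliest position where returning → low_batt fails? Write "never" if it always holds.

6

Check returning → low_batt at each position in order: 0 ✓, 1 ✓, 2 ✓, 3 ✓, 4 ✓, 5 ✓.
At position 6 the labels are {returning}, so returning → low_batt is false there. This is the first violation.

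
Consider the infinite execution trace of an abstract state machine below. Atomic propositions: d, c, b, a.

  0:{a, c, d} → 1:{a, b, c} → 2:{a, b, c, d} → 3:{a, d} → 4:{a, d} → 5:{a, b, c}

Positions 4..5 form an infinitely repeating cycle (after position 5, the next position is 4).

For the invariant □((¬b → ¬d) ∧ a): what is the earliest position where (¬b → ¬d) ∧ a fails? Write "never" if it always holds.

0

At position 0 the labels are {a, c, d}, so (¬b → ¬d) ∧ a is false there. This is the first violation.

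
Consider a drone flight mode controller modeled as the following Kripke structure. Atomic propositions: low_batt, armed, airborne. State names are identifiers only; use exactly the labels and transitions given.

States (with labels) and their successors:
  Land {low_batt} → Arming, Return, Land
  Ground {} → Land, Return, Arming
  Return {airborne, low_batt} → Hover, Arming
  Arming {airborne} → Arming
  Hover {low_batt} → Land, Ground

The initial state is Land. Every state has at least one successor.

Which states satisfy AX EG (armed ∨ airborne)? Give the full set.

States satisfying EG (armed ∨ airborne): {Return, Arming}.
States satisfying AX EG (armed ∨ airborne): {Arming}.

{Arming}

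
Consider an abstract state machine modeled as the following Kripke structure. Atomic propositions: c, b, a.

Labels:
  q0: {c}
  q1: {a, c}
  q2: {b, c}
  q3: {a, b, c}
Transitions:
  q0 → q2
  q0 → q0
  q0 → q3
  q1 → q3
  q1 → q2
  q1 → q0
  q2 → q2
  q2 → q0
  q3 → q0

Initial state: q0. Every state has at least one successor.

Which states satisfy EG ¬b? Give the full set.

States satisfying ¬b: {q0, q1}.
States satisfying EG ¬b: {q0, q1}.

{q0, q1}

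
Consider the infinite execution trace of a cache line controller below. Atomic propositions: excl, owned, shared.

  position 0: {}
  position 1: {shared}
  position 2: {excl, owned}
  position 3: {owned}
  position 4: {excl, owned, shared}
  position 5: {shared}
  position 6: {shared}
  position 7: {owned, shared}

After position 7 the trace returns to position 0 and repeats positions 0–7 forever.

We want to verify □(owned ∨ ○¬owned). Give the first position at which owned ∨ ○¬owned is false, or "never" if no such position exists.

Check owned ∨ ○¬owned at each position in order: 0 ✓.
At position 1 the labels are {shared} and the next position 2 has {excl, owned}, so owned ∨ ○¬owned is false there. This is the first violation.

1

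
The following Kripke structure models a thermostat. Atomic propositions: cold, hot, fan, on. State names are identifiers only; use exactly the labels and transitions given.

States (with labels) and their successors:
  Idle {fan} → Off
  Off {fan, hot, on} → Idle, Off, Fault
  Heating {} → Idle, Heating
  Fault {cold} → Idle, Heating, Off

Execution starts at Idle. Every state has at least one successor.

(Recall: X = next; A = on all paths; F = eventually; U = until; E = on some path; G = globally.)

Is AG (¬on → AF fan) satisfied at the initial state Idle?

Does not hold

States satisfying ¬on → AF fan: {Idle, Off}.
States satisfying AG (¬on → AF fan): ∅.
Fault is reachable from Idle and violates ¬on → AF fan, so AG fails at Idle.
Idle ∉ Sat(AG (¬on → AF fan)).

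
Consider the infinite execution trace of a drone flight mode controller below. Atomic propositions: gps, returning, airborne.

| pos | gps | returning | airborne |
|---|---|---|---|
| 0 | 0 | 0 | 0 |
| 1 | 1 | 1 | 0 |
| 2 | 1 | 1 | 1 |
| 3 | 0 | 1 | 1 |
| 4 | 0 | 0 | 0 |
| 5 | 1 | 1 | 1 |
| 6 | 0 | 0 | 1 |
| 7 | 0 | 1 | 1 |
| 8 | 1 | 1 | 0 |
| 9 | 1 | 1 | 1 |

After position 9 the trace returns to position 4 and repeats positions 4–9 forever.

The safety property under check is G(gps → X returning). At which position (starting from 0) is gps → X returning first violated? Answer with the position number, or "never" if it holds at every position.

5

Check gps → X returning at each position in order: 0 ✓, 1 ✓, 2 ✓, 3 ✓, 4 ✓.
At position 5 the labels are {airborne, gps, returning} and the next position 6 has {airborne}, so gps → X returning is false there. This is the first violation.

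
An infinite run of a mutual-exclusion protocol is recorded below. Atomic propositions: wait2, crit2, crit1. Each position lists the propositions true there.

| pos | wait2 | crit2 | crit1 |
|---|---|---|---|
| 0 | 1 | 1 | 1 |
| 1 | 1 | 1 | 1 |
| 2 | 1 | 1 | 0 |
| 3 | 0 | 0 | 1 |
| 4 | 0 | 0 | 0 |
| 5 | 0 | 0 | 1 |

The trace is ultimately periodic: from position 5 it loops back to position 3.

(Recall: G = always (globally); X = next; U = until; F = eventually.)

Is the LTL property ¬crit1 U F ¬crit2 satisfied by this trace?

Holds

Walking from position 0: F ¬crit2 first holds at position 0, and ¬crit1 holds at every earlier position along the way, so ¬crit1 U F ¬crit2 holds.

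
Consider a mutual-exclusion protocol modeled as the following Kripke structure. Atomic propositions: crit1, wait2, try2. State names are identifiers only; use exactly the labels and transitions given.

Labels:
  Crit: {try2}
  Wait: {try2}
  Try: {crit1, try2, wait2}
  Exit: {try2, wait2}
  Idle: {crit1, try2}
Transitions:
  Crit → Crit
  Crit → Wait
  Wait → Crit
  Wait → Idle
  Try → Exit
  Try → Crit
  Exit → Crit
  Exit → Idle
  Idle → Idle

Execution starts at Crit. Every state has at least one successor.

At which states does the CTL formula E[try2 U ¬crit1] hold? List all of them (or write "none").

{Crit, Wait, Try, Exit}

States satisfying try2: {Crit, Wait, Try, Exit, Idle}.
States satisfying ¬crit1: {Crit, Wait, Exit}.
States satisfying E[try2 U ¬crit1]: {Crit, Wait, Try, Exit}.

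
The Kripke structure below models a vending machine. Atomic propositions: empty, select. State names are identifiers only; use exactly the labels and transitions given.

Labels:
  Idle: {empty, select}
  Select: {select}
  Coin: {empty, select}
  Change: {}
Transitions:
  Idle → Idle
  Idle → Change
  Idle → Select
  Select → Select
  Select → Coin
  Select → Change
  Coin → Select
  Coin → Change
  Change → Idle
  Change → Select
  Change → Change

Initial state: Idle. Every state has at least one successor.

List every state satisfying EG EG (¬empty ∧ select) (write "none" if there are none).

States satisfying EG (¬empty ∧ select): {Select}.
States satisfying EG EG (¬empty ∧ select): {Select}.

{Select}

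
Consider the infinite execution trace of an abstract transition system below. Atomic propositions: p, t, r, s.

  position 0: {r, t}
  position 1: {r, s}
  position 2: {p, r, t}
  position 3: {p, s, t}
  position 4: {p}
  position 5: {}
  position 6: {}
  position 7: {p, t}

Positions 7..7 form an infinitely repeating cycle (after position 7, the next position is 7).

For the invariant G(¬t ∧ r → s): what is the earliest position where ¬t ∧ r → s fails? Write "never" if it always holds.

never

¬t ∧ r → s holds at every position 0..7, and those are all the positions the trace ever visits, so the invariant G(¬t ∧ r → s) is never violated.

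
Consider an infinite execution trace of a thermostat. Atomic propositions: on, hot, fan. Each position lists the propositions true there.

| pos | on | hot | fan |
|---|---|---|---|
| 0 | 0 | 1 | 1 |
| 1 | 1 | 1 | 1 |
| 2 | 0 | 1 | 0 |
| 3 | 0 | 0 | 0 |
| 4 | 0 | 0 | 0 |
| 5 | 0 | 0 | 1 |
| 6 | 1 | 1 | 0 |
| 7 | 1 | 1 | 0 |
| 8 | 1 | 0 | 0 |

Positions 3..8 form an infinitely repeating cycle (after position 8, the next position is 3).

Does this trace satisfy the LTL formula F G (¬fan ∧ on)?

G (¬fan ∧ on) is false at every position 0..8, so it never becomes true and F G (¬fan ∧ on) fails.

No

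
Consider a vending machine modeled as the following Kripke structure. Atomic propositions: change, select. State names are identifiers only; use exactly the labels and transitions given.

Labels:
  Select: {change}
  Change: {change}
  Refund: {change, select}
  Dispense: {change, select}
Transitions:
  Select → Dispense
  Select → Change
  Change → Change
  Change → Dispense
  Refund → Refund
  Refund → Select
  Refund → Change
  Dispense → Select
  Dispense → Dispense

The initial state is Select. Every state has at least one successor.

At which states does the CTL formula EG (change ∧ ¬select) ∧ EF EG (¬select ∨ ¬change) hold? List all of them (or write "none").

{Select, Change}

States satisfying change ∧ ¬select: {Select, Change}.
States satisfying EG (change ∧ ¬select): {Select, Change}.
States satisfying EG (¬select ∨ ¬change): {Select, Change}.
States satisfying EF EG (¬select ∨ ¬change): {Select, Change, Refund, Dispense}.
States satisfying EG (change ∧ ¬select) ∧ EF EG (¬select ∨ ¬change): {Select, Change}.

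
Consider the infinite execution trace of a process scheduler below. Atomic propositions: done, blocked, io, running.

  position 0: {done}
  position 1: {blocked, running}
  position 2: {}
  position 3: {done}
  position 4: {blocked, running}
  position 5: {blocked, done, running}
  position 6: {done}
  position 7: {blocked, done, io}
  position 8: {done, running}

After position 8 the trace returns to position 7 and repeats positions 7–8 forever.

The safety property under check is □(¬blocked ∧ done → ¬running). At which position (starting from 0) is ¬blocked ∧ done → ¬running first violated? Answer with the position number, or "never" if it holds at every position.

8

Check ¬blocked ∧ done → ¬running at each position in order: 0 ✓, 1 ✓, 2 ✓, 3 ✓, 4 ✓, 5 ✓, 6 ✓, 7 ✓.
At position 8 the labels are {done, running}, so ¬blocked ∧ done → ¬running is false there. This is the first violation.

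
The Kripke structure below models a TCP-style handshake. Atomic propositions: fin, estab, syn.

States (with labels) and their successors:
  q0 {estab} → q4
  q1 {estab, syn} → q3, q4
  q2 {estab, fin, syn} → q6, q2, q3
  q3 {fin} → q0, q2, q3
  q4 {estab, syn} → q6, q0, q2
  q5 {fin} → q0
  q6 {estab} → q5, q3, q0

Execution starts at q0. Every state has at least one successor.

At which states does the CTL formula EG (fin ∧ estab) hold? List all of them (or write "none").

{q2}

States satisfying fin ∧ estab: {q2}.
States satisfying EG (fin ∧ estab): {q2}.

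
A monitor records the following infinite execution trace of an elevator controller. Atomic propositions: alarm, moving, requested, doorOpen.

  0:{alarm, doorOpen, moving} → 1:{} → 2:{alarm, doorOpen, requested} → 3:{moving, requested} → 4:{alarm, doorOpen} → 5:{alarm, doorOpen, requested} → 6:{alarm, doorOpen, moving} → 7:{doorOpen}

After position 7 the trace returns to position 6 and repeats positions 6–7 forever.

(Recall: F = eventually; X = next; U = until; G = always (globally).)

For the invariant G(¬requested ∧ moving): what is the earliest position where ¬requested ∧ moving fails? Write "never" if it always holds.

Check ¬requested ∧ moving at each position in order: 0 ✓.
At position 1 the labels are {}, so ¬requested ∧ moving is false there. This is the first violation.

1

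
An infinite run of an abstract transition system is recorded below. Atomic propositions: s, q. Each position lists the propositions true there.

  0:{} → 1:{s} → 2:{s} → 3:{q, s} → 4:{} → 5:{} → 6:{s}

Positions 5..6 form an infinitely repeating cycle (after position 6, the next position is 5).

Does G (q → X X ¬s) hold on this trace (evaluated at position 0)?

q → X X ¬s holds at every position 0..6, and those are all positions ever visited, so G (q → X X ¬s) holds.
Positions where q holds: 3.
Check X X ¬s at each: 3→ok.

Yes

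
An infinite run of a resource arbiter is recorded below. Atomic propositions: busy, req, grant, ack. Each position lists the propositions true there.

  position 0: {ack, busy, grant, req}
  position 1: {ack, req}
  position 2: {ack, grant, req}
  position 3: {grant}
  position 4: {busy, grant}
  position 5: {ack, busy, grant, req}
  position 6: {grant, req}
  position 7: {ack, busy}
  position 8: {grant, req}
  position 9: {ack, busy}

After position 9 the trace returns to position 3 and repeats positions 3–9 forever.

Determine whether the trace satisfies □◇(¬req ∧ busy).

◇(¬req ∧ busy) holds at every position 0..9, and those are all positions ever visited, so □◇(¬req ∧ busy) holds.

Satisfied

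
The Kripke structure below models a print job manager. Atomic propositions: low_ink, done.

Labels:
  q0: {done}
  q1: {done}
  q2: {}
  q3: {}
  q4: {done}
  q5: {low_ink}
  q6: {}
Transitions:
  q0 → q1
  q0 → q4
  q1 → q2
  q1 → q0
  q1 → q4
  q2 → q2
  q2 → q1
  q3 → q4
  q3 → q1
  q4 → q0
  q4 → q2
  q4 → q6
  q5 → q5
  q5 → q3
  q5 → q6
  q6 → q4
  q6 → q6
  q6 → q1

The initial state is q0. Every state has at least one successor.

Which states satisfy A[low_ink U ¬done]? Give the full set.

{q2, q3, q5, q6}

States satisfying low_ink: {q5}.
States satisfying ¬done: {q2, q3, q5, q6}.
States satisfying A[low_ink U ¬done]: {q2, q3, q5, q6}.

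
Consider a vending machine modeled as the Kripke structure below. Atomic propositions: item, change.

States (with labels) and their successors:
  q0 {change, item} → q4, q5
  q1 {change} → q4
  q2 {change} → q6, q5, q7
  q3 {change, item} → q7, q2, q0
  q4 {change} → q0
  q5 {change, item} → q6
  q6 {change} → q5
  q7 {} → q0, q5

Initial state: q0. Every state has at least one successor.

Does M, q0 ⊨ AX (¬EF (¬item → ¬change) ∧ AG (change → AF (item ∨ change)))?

States satisfying AX (¬EF (¬item → ¬change) ∧ AG (change → AF (item ∨ change))): ∅.
q0 ∉ Sat(AX (¬EF (¬item → ¬change) ∧ AG (change → AF (item ∨ change)))).

No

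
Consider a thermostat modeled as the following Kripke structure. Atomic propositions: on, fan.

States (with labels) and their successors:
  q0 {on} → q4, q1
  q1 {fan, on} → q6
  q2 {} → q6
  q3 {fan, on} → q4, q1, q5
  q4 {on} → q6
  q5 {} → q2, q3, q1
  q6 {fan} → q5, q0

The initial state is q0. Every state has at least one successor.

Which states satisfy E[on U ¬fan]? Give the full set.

States satisfying on: {q0, q1, q3, q4}.
States satisfying ¬fan: {q0, q2, q4, q5}.
States satisfying E[on U ¬fan]: {q0, q2, q3, q4, q5}.

{q0, q2, q3, q4, q5}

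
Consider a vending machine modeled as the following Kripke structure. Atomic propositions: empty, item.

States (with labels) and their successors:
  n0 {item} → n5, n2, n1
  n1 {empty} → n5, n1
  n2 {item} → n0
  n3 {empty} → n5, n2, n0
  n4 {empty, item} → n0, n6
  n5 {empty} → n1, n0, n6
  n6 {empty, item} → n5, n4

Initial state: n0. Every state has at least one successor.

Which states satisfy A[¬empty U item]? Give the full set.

{n0, n2, n4, n6}

States satisfying ¬empty: {n0, n2}.
States satisfying item: {n0, n2, n4, n6}.
States satisfying A[¬empty U item]: {n0, n2, n4, n6}.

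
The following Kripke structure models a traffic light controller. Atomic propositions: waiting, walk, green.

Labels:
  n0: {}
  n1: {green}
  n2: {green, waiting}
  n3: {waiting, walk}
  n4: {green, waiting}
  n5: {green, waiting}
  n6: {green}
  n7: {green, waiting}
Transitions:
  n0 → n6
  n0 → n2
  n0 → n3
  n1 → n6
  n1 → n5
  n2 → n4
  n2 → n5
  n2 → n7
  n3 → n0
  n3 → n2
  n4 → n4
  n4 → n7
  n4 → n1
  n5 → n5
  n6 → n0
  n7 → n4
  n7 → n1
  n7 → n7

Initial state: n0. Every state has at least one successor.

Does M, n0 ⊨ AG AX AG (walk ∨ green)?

States satisfying AX AG (walk ∨ green): {n5}.
States satisfying AG AX AG (walk ∨ green): {n5}.
n0 is reachable from n0 and violates AX AG (walk ∨ green), so AG fails at n0.
n0 ∉ Sat(AG AX AG (walk ∨ green)).

Violated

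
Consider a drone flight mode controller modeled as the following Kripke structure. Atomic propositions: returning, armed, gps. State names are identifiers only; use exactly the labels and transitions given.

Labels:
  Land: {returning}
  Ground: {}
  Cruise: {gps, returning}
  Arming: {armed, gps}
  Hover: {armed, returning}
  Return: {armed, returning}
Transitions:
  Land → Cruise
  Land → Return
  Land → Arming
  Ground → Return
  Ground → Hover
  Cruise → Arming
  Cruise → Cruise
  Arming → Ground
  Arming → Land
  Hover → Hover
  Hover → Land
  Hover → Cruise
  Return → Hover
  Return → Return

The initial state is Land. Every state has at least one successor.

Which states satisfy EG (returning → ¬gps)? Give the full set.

{Land, Ground, Arming, Hover, Return}

States satisfying returning → ¬gps: {Land, Ground, Arming, Hover, Return}.
States satisfying EG (returning → ¬gps): {Land, Ground, Arming, Hover, Return}.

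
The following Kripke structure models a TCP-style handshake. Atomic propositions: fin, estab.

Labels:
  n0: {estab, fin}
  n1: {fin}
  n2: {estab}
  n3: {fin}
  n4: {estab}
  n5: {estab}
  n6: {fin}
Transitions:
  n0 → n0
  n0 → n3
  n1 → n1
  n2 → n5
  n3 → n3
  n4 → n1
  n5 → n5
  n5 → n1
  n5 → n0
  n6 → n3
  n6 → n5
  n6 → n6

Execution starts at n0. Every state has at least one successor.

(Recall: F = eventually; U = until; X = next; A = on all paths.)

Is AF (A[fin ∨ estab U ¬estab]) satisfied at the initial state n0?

States satisfying A[fin ∨ estab U ¬estab]: {n1, n3, n4, n6}.
States satisfying AF (A[fin ∨ estab U ¬estab]): {n1, n3, n4, n6}.
There is a path from n0 along which A[fin ∨ estab U ¬estab] never holds.
n0 ∉ Sat(AF (A[fin ∨ estab U ¬estab])).

Does not hold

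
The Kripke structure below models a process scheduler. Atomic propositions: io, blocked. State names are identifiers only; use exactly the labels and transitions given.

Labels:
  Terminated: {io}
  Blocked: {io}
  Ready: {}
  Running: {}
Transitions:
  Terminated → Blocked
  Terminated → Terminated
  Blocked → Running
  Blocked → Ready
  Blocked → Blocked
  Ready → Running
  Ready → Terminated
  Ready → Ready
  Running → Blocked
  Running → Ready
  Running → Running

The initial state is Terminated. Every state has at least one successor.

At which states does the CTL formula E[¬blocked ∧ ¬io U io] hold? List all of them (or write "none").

{Terminated, Blocked, Ready, Running}

States satisfying ¬blocked ∧ ¬io: {Ready, Running}.
States satisfying io: {Terminated, Blocked}.
States satisfying E[¬blocked ∧ ¬io U io]: {Terminated, Blocked, Ready, Running}.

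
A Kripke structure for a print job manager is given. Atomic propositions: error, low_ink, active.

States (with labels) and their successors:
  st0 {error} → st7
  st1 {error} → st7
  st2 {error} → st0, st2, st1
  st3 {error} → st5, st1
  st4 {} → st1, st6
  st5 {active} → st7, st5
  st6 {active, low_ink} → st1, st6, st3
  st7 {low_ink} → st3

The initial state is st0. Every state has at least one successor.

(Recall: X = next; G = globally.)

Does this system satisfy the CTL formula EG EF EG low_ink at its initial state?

States satisfying EF EG low_ink: {st4, st6}.
States satisfying EG EF EG low_ink: {st4, st6}.
No suitable path/successor from st0 witnesses the formula.
st0 ∉ Sat(EG EF EG low_ink).

Does not hold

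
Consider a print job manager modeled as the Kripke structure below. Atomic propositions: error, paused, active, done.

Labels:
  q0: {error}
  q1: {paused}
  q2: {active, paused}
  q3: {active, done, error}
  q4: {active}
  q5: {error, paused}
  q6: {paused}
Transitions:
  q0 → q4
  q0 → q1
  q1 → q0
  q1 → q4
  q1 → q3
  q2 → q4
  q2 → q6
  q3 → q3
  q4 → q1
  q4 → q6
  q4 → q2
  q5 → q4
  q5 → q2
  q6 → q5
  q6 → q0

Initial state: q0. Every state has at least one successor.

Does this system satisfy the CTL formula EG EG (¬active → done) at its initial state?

States satisfying EG (¬active → done): {q2, q3, q4}.
States satisfying EG EG (¬active → done): {q2, q3, q4}.
No suitable path/successor from q0 witnesses the formula.
q0 ∉ Sat(EG EG (¬active → done)).

No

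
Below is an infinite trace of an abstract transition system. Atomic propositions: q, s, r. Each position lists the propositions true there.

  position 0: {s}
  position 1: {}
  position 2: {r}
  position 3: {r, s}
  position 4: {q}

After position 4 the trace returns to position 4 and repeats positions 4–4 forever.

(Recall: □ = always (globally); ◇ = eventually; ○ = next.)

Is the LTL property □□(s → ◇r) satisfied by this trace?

Holds

□(s → ◇r) holds at every position 0..4, and those are all positions ever visited, so □□(s → ◇r) holds.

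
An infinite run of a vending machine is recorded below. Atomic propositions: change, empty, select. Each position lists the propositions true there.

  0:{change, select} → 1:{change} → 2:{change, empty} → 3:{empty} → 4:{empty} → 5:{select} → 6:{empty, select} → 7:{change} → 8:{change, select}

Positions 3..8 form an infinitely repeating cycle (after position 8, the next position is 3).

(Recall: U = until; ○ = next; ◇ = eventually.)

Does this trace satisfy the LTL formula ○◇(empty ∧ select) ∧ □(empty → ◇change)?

Yes

The position after 0 is 1; ◇(empty ∧ select) is true there.
empty → ◇change holds at every position 0..8, and those are all positions ever visited, so □(empty → ◇change) holds.
Positions where empty holds: 2, 3, 4, 6.
Check ◇change at each: 2→ok, 3→ok, 4→ok, 6→ok.
At position 0: ○◇(empty ∧ select) is true; □(empty → ◇change) is true; so ○◇(empty ∧ select) ∧ □(empty → ◇change) is true.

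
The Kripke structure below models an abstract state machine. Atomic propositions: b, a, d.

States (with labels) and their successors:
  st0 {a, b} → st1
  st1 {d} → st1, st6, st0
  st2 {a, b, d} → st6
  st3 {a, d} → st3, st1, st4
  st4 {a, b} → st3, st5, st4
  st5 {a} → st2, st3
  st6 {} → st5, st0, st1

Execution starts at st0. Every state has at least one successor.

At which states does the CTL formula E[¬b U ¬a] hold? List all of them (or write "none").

{st1, st3, st5, st6}

States satisfying ¬b: {st1, st3, st5, st6}.
States satisfying ¬a: {st1, st6}.
States satisfying E[¬b U ¬a]: {st1, st3, st5, st6}.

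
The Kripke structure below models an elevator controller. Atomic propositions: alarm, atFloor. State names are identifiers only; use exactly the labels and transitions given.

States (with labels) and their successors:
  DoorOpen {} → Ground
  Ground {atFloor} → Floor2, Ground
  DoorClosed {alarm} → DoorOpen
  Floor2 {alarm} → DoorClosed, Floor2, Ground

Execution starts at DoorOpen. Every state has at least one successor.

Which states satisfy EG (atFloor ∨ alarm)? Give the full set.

States satisfying atFloor ∨ alarm: {Ground, DoorClosed, Floor2}.
States satisfying EG (atFloor ∨ alarm): {Ground, Floor2}.

{Ground, Floor2}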